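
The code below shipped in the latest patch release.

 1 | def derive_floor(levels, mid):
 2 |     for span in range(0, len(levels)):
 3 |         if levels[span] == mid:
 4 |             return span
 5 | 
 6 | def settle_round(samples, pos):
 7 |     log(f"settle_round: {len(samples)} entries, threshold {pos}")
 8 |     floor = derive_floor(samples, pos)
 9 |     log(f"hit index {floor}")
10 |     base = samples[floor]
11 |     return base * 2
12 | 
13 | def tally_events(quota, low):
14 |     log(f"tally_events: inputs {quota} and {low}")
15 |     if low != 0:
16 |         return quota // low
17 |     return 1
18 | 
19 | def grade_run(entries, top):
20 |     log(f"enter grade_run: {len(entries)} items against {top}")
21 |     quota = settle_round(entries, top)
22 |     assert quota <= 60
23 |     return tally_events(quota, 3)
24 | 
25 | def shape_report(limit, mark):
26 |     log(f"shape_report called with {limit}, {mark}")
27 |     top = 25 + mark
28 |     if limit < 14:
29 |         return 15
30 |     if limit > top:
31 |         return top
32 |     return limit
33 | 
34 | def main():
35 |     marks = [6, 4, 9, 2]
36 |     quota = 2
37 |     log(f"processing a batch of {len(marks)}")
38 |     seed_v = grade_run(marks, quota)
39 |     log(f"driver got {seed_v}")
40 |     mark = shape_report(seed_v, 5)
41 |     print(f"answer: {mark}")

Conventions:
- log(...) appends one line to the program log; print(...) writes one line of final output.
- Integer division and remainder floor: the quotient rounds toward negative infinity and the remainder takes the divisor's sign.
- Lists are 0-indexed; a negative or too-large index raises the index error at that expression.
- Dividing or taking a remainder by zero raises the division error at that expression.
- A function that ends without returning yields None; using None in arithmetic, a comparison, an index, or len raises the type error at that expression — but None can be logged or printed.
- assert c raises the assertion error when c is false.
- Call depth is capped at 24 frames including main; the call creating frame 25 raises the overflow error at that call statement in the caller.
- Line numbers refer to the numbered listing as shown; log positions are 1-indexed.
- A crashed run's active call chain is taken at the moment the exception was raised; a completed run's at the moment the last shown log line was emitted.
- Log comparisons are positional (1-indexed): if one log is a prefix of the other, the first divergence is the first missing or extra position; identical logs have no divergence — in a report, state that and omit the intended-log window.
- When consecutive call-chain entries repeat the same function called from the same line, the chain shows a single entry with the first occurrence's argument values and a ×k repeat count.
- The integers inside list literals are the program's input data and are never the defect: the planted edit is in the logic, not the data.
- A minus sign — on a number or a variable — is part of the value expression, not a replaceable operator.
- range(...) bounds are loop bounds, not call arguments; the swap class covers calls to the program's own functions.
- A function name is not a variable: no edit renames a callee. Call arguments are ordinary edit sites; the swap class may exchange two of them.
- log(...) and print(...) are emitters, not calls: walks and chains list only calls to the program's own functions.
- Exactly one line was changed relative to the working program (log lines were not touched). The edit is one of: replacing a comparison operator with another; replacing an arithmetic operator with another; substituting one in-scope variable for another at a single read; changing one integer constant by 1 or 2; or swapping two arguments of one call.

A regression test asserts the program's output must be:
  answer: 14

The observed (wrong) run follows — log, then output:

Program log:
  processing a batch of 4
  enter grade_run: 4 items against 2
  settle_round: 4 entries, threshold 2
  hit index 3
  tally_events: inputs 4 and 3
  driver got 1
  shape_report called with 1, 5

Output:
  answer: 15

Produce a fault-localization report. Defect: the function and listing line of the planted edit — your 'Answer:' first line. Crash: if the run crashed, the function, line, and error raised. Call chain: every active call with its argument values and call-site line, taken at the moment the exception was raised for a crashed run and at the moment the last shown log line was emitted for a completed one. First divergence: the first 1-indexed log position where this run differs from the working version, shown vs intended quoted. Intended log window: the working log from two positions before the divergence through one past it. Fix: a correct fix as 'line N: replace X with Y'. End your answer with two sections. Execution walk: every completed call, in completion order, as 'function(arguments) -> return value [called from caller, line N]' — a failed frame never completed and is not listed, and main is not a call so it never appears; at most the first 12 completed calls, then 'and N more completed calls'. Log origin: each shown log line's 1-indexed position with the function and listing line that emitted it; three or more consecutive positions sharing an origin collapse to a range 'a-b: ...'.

Answer: the defect is in shape_report at line 29.
Core observation: The logs agree in full; only the final output differs.
Call chain: main -> shape_report(1, 5) (called at line 40).
First divergence: none — the logs agree in full.
Execution walk:
  derive_floor([6, 4, 9, 2], 2) -> 3  [called from settle_round, line 8]
  settle_round([6, 4, 9, 2], 2) -> 4  [called from grade_run, line 21]
  tally_events(4, 3) -> 1  [called from grade_run, line 23]
  grade_run([6, 4, 9, 2], 2) -> 1  [called from main, line 38]
  shape_report(1, 5) -> 15  [called from main, line 40]
Log line origins:
  1: from main, line 37
  2: from grade_run, line 20
  3: from settle_round, line 7
  4: from settle_round, line 9
  5: from tally_events, line 14
  6: from main, line 39
  7: from shape_report, line 26
A correct fix: line 29: replace `15` with `14`.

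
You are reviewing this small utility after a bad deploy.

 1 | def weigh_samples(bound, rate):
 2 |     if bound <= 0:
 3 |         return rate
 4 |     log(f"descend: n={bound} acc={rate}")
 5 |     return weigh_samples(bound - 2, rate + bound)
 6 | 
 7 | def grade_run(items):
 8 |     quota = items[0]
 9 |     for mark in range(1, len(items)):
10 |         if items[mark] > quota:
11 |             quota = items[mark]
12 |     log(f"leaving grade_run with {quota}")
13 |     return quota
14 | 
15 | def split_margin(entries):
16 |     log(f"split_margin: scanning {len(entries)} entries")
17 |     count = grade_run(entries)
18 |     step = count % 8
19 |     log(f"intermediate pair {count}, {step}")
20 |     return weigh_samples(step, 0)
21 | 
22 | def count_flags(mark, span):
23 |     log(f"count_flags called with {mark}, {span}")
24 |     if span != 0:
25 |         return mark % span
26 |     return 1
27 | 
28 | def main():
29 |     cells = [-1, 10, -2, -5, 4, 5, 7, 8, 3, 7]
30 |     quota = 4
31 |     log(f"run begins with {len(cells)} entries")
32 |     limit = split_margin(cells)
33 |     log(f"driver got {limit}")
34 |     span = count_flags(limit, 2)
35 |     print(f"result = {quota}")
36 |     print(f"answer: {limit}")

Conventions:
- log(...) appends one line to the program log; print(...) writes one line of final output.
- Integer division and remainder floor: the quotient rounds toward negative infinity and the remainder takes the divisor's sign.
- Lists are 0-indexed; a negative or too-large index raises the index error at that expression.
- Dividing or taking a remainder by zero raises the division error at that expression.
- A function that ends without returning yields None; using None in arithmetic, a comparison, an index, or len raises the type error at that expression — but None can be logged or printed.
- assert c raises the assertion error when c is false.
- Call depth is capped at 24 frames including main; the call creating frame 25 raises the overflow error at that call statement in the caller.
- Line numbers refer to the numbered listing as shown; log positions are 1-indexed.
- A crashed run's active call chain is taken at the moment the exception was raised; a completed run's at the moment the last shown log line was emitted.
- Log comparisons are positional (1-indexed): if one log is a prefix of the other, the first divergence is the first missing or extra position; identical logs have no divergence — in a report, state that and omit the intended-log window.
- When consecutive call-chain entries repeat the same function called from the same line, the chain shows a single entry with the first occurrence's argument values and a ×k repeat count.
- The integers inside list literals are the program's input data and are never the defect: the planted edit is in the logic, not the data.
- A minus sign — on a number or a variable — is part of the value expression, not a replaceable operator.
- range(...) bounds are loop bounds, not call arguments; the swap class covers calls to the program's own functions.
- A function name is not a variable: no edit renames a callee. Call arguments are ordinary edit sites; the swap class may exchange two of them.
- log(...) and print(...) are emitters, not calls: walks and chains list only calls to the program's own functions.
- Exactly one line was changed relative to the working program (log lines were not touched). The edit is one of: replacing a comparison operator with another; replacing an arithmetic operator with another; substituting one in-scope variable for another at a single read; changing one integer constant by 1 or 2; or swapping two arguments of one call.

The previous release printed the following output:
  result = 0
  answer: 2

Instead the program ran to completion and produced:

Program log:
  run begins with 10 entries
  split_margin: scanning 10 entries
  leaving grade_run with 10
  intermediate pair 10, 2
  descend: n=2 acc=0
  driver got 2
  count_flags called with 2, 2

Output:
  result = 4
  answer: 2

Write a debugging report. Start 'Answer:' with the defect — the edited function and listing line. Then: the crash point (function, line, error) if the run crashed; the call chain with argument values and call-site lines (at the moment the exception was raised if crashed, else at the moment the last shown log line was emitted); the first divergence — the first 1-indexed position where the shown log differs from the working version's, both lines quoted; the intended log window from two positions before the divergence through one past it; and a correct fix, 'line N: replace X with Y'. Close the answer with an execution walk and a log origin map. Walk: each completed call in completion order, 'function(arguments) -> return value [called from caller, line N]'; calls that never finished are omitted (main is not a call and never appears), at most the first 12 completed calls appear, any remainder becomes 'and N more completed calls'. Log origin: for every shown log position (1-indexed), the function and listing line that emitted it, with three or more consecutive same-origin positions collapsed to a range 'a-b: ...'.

Answer: the defect is in main at line 35.
Key fact: Log streams are identical — the defect surfaces only in the printed output.
Call chain: main -> count_flags(2, 2) (called at line 34).
First divergence: none — the logs agree in full.
Execution walk:
  grade_run([-1, 10, -2, -5, 4, 5, 7, 8, 3, 7]) -> 10  [called from split_margin, line 17]
  weigh_samples(0, 2) -> 2  [called from weigh_samples, line 5]
  weigh_samples(2, 0) -> 2  [called from split_margin, line 20]
  split_margin([-1, 10, -2, -5, 4, 5, 7, 8, 3, 7]) -> 2  [called from main, line 32]
  count_flags(2, 2) -> 0  [called from main, line 34]
Origin of each log line:
  1 — main, line 31
  2 — split_margin, line 16
  3 — grade_run, line 12
  4 — split_margin, line 19
  5 — weigh_samples, line 4
  6 — main, line 33
  7 — count_flags, line 23
A correct fix: line 35: replace `quota` with `span`.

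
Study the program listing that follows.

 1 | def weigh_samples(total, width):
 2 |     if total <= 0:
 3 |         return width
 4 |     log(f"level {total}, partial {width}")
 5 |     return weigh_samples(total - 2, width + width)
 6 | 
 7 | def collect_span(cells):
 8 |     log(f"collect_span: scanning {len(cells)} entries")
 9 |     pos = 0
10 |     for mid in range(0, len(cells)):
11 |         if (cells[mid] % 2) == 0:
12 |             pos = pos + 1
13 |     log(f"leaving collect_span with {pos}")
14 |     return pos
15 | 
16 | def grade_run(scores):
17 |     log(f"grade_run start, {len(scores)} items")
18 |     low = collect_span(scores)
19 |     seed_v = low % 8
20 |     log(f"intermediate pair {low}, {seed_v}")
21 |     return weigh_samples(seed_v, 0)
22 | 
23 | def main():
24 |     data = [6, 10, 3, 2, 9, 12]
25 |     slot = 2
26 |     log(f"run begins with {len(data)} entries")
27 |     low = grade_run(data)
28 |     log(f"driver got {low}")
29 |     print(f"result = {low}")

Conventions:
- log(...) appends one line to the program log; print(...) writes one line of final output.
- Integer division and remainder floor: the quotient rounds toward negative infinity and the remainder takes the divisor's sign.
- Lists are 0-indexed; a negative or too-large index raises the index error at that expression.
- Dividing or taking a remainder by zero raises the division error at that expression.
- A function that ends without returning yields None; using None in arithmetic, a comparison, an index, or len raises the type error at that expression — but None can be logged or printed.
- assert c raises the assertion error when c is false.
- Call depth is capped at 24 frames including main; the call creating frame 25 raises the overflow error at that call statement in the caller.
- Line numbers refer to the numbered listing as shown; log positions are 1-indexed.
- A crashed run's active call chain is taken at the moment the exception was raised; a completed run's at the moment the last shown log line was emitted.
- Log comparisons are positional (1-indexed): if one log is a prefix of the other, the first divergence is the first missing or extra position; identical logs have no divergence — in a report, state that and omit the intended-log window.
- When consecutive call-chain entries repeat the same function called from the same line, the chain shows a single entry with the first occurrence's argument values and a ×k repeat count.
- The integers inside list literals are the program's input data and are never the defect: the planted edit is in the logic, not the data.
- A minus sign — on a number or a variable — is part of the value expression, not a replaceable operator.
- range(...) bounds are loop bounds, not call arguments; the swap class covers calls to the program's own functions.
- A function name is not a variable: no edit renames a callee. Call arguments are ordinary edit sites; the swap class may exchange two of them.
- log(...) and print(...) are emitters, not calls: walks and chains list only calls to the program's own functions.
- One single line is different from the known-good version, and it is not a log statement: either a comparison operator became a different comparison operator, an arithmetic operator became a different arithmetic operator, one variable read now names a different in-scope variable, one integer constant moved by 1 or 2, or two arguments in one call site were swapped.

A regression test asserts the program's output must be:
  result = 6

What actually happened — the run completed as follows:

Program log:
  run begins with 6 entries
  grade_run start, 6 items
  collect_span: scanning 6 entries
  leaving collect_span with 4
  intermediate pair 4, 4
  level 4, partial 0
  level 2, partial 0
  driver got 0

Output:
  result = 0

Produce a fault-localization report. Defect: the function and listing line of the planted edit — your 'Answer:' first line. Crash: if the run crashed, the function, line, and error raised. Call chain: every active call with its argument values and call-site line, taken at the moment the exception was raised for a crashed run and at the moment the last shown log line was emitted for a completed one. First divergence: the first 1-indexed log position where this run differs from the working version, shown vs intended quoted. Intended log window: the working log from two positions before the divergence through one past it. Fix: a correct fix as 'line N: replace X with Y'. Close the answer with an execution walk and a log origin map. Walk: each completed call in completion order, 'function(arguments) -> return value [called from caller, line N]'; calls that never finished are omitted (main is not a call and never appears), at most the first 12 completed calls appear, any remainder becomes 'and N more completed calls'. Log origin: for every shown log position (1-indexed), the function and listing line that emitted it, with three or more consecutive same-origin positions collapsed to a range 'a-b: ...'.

Answer: the defect is in weigh_samples at line 5.
Core observation: Everything matches until log position 7, which reads 'level 2, partial 0' in place of 'level 2, partial 4'.
Call chain: main.
First divergence: position 7 — the shown line 'level 2, partial 0' should read 'level 2, partial 4'.
Intended log window:
  5: intermediate pair 4, 4
  6: level 4, partial 0
  7: level 2, partial 4
  8: driver got 6
Execution walk:
  collect_span([6, 10, 3, 2, 9, 12]) -> 4  [called from grade_run, line 18]
  weigh_samples(0, 0) -> 0  [called from weigh_samples, line 5]
  weigh_samples(2, 0) -> 0  [called from weigh_samples, line 5]
  weigh_samples(4, 0) -> 0  [called from grade_run, line 21]
  grade_run([6, 10, 3, 2, 9, 12]) -> 0  [called from main, line 27]
Log line origins:
  1 — main, line 26
  2 — grade_run, line 17
  3 — collect_span, line 8
  4 — collect_span, line 13
  5 — grade_run, line 20
  6 — weigh_samples, line 4
  7 — weigh_samples, line 4
  8 — main, line 28
A correct fix: line 5: replace `width + width` with `width + total`.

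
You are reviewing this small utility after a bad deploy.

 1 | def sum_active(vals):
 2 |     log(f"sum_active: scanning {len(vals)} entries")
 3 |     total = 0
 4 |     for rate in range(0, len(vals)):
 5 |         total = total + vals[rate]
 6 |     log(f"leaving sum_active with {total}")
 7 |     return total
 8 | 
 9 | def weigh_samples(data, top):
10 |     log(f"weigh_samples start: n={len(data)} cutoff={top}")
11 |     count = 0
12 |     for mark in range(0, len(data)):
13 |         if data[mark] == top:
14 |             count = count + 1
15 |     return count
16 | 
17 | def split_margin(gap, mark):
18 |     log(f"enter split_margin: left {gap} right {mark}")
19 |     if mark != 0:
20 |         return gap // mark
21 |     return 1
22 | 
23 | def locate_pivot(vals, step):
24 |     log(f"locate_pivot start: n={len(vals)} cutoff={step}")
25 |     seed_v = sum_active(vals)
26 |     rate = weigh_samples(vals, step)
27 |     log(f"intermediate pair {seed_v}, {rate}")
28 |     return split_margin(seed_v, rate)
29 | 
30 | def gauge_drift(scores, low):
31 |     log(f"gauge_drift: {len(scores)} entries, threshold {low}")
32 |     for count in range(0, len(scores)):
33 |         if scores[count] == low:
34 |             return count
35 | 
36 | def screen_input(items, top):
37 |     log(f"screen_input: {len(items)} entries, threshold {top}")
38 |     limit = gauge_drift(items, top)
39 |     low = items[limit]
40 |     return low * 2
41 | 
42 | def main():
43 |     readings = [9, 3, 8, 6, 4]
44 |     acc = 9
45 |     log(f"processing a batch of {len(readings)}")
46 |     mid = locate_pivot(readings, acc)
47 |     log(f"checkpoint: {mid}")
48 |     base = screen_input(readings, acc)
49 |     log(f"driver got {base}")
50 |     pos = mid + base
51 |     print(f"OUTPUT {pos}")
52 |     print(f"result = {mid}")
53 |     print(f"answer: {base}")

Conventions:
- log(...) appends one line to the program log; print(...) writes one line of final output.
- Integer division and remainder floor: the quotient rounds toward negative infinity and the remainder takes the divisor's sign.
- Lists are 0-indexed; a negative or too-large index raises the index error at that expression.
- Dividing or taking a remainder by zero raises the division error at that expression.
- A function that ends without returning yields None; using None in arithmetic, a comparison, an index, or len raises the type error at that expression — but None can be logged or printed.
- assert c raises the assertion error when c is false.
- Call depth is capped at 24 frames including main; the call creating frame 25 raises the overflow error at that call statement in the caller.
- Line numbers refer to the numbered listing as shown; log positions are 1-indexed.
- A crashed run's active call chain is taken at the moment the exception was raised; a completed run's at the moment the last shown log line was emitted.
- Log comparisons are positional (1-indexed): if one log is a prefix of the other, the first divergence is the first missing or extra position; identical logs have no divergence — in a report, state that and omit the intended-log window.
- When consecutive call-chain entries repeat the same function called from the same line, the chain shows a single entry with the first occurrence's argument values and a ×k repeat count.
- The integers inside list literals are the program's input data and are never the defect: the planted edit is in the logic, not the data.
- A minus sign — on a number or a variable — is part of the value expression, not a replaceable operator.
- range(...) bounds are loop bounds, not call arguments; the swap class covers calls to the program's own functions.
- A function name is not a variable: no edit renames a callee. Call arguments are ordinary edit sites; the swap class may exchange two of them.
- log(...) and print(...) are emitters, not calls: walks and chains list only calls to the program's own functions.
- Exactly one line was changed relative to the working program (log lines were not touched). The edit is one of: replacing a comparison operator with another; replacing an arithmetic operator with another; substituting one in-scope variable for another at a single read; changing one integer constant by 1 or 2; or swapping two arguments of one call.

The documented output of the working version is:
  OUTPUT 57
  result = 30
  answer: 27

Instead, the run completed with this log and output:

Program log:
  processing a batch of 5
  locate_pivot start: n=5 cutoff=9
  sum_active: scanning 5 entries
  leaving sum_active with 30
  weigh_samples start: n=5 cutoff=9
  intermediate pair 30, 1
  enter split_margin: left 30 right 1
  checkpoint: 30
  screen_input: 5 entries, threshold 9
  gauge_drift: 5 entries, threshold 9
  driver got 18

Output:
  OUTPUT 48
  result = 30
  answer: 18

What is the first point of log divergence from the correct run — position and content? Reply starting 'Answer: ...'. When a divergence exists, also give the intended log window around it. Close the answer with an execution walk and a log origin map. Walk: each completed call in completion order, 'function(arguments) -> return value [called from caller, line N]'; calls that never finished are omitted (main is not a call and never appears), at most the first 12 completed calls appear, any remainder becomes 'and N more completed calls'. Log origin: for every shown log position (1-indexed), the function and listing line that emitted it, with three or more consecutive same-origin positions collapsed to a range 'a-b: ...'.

Answer: at position 11 the run shows 'driver got 18' where the working version logs 'driver got 27'.
Intended log window:
  9: screen_input: 5 entries, threshold 9
  10: gauge_drift: 5 entries, threshold 9
  11: driver got 27
Execution walk:
  sum_active([9, 3, 8, 6, 4]) -> 30  [called from locate_pivot, line 25]
  weigh_samples([9, 3, 8, 6, 4], 9) -> 1  [called from locate_pivot, line 26]
  split_margin(30, 1) -> 30  [called from locate_pivot, line 28]
  locate_pivot([9, 3, 8, 6, 4], 9) -> 30  [called from main, line 46]
  gauge_drift([9, 3, 8, 6, 4], 9) -> 0  [called from screen_input, line 38]
  screen_input([9, 3, 8, 6, 4], 9) -> 18  [called from main, line 48]
Log origins:
  1: logged in main at line 45
  2: logged in locate_pivot at line 24
  3: logged in sum_active at line 2
  4: logged in sum_active at line 6
  5: logged in weigh_samples at line 10
  6: logged in locate_pivot at line 27
  7: logged in split_margin at line 18
  8: logged in main at line 47
  9: logged in screen_input at line 37
  10: logged in gauge_drift at line 31
  11: logged in main at line 49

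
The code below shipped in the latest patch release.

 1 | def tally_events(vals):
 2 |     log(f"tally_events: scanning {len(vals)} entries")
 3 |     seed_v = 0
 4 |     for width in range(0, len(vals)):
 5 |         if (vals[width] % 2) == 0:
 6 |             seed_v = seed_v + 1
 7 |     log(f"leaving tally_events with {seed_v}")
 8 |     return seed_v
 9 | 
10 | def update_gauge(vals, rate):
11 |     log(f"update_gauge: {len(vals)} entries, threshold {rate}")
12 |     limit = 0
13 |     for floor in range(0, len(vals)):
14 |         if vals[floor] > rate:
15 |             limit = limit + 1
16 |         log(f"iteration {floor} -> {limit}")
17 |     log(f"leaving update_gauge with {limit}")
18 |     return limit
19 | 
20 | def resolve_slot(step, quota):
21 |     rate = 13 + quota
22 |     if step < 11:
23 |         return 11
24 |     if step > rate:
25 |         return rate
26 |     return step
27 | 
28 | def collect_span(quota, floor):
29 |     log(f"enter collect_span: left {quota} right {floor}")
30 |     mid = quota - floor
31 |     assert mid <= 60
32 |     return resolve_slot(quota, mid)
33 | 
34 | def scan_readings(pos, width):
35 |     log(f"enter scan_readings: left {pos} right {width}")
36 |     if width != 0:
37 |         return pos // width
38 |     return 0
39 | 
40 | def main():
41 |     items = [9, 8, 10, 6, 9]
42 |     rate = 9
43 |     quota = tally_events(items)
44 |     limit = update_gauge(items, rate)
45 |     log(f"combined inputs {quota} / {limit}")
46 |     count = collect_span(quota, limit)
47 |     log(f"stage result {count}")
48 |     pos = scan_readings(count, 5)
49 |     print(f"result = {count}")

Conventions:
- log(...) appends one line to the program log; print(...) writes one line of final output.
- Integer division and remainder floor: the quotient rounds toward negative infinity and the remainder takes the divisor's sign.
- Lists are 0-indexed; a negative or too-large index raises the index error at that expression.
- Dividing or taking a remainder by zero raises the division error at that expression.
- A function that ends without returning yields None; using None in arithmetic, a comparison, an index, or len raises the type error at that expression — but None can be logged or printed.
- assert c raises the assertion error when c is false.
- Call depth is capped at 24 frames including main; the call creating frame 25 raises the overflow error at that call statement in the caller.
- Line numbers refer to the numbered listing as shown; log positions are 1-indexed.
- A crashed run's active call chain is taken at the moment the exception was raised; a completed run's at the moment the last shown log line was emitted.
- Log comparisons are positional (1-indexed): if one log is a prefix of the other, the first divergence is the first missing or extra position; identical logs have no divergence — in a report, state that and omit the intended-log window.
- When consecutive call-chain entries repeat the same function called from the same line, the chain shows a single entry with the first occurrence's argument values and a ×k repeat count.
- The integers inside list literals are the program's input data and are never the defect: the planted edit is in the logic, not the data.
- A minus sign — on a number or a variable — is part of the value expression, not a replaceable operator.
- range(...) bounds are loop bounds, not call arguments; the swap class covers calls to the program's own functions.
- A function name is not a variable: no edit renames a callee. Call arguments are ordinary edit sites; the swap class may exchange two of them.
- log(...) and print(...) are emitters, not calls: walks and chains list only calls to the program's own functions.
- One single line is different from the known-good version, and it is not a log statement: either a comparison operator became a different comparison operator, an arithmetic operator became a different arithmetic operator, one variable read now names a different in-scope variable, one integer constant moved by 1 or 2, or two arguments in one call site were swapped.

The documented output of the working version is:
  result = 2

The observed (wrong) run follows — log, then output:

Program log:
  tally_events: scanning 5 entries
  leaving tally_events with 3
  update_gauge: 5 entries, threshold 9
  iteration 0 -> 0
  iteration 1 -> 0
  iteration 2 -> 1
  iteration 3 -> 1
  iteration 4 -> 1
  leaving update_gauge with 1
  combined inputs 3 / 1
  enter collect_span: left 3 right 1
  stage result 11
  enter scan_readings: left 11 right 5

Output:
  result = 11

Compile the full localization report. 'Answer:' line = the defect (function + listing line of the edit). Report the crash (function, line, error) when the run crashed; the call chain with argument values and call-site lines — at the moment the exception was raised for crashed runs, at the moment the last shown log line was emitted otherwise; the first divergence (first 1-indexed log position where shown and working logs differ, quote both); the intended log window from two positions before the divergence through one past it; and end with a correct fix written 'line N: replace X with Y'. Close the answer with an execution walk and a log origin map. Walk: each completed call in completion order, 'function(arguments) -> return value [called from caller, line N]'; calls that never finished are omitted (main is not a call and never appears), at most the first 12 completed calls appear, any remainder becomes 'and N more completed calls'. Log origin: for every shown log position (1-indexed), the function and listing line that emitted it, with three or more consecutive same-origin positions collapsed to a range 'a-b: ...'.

Answer: the defect is in main at line 49.
Key observation: The logs agree in full; only the final output differs.
Call chain: main -> scan_readings(11, 5) (called at line 48).
First divergence: none — the logs agree in full.
Execution walk:
  tally_events([9, 8, 10, 6, 9]) -> 3  [called from main, line 43]
  update_gauge([9, 8, 10, 6, 9], 9) -> 1  [called from main, line 44]
  resolve_slot(3, 2) -> 11  [called from collect_span, line 32]
  collect_span(3, 1) -> 11  [called from main, line 46]
  scan_readings(11, 5) -> 2  [called from main, line 48]
Log line origins:
  1 — tally_events, line 2
  2 — tally_events, line 7
  3 — update_gauge, line 11
  4-8 — update_gauge, line 16
  9 — update_gauge, line 17
  10 — main, line 45
  11 — collect_span, line 29
  12 — main, line 47
  13 — scan_readings, line 35
A correct fix: line 49: replace `count` with `pos`.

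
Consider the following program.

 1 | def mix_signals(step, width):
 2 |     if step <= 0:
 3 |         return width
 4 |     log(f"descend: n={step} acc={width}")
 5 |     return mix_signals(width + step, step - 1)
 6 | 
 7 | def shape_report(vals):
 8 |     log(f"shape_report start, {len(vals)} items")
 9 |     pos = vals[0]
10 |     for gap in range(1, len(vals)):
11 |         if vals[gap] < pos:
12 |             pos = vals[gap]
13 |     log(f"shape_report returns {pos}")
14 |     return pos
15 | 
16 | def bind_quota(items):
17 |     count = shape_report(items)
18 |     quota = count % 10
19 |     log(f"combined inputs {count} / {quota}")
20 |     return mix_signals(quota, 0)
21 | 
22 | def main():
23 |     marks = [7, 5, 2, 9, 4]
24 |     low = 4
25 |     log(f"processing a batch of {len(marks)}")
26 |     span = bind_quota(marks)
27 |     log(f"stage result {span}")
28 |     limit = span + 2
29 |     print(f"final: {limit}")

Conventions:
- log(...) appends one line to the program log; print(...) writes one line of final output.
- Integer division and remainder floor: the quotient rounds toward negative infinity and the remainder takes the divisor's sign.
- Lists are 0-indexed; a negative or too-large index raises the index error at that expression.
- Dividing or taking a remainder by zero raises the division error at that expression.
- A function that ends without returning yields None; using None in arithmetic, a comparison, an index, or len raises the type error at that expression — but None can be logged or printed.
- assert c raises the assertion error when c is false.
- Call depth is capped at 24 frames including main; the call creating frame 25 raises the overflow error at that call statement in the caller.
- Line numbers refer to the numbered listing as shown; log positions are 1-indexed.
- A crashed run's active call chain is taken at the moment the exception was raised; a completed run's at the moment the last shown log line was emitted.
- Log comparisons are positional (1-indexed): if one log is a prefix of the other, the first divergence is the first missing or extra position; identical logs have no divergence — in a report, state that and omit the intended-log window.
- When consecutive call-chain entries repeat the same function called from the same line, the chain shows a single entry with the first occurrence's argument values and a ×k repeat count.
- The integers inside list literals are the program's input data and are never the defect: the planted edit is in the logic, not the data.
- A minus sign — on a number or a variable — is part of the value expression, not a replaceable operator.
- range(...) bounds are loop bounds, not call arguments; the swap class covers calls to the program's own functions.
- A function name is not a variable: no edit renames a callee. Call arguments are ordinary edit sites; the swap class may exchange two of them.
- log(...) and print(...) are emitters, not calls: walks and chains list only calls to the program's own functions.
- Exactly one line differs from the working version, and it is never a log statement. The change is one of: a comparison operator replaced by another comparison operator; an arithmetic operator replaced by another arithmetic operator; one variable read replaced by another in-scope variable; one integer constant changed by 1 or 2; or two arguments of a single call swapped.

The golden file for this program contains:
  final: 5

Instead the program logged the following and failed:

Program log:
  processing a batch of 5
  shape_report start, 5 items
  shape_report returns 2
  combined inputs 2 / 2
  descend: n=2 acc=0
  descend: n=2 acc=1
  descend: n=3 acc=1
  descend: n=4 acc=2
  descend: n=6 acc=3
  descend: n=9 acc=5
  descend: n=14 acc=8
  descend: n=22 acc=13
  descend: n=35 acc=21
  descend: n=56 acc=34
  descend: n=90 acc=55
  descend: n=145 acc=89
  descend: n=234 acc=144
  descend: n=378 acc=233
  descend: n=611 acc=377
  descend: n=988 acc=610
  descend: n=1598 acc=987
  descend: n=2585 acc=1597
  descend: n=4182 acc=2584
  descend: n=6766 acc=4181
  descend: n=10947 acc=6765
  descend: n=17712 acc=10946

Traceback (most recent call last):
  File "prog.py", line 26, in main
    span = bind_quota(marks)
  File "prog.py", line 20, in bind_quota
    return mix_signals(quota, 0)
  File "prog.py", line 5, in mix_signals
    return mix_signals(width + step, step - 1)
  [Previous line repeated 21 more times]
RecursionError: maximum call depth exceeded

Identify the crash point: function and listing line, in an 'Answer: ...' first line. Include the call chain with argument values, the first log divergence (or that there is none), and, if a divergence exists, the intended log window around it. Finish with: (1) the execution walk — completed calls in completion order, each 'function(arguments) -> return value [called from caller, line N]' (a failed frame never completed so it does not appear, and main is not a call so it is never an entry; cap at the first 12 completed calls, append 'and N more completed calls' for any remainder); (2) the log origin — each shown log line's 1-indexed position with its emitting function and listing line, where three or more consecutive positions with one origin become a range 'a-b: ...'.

Answer: the error was raised in mix_signals, line 5.
Key observation: Log line 6 is where behavior first shows: 'descend: n=2 acc=1' appears instead of 'descend: n=1 acc=2'.
Call chain: main -> bind_quota([7, 5, 2, 9, 4]) (called at line 26) -> mix_signals(2, 0) (called at line 20) -> mix_signals(2, 1) (called at line 5) ×21.
First divergence: at position 6 the run shows 'descend: n=2 acc=1' where the working version logs 'descend: n=1 acc=2'.
Intended log window:
  4: combined inputs 2 / 2
  5: descend: n=2 acc=0
  6: descend: n=1 acc=2
  7: stage result 3
Execution walk:
  shape_report([7, 5, 2, 9, 4]) -> 2  [called from bind_quota, line 17]
Log line origins:
  1: emitted by main (line 25)
  2: emitted by shape_report (line 8)
  3: emitted by shape_report (line 13)
  4: emitted by bind_quota (line 19)
  5-26: emitted by mix_signals (line 4)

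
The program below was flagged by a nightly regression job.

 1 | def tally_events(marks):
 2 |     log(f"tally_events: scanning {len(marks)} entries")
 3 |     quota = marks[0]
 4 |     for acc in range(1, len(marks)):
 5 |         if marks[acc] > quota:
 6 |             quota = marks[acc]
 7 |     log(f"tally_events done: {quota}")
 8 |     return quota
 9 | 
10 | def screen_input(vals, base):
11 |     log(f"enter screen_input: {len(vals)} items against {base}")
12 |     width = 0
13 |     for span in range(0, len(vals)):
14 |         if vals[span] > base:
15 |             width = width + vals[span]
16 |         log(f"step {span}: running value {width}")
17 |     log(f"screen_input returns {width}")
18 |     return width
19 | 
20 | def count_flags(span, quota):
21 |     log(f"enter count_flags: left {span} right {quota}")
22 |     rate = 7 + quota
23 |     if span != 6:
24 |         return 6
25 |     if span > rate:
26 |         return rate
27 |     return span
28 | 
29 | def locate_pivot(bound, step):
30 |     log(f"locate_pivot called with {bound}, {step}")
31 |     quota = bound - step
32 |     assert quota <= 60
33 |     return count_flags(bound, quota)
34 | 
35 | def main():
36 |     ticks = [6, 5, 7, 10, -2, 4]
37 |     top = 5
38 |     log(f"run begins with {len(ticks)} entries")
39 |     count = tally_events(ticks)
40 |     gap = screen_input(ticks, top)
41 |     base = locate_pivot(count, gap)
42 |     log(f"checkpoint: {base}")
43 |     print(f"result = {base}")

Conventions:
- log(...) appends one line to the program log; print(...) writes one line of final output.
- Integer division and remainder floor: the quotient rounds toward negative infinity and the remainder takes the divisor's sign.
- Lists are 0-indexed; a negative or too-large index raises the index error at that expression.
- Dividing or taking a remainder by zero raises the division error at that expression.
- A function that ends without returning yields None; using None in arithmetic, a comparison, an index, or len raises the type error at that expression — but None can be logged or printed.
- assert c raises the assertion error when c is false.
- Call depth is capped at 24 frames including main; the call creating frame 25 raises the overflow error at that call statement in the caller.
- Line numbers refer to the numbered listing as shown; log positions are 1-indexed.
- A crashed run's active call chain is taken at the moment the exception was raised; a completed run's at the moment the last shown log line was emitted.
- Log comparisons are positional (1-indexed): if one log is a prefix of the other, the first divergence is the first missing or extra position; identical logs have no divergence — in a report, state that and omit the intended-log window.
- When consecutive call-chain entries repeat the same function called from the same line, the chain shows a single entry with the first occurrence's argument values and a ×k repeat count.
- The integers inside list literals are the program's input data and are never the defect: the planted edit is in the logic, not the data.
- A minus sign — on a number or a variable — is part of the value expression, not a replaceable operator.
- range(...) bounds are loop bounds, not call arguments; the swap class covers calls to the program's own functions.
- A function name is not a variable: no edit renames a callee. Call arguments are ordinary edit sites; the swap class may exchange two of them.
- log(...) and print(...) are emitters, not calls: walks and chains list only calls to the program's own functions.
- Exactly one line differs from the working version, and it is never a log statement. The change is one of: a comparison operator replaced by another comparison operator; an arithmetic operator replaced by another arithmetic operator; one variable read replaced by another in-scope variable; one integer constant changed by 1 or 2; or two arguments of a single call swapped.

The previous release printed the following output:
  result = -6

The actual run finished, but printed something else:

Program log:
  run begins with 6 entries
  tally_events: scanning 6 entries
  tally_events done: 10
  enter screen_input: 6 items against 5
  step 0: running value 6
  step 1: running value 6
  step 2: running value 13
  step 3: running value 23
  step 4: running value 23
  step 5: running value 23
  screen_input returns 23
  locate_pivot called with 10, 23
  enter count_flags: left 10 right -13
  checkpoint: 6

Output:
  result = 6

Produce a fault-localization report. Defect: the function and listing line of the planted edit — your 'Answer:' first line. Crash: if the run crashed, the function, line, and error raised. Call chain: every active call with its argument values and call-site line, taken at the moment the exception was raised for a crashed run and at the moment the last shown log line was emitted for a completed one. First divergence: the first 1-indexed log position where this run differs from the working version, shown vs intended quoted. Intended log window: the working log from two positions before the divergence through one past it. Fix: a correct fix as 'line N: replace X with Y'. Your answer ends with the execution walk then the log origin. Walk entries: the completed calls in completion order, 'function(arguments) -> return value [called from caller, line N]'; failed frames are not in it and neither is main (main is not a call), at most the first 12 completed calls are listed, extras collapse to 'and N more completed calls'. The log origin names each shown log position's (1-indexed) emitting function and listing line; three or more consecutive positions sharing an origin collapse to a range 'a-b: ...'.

Answer: the defect is in count_flags at line 23.
The tell: The earliest visible damage is log position 14 — 'checkpoint: 6' rather than the intended 'checkpoint: -6'.
Call chain: main.
First divergence: position 14 — shown 'checkpoint: 6', intended 'checkpoint: -6'.
Intended log window:
  12: locate_pivot called with 10, 23
  13: enter count_flags: left 10 right -13
  14: checkpoint: -6
Execution walk:
  tally_events([6, 5, 7, 10, -2, 4]) -> 10  [called from main, line 39]
  screen_input([6, 5, 7, 10, -2, 4], 5) -> 23  [called from main, line 40]
  count_flags(10, -13) -> 6  [called from locate_pivot, line 33]
  locate_pivot(10, 23) -> 6  [called from main, line 41]
Origin of each log line:
  1: emitted by main (line 38)
  2: emitted by tally_events (line 2)
  3: emitted by tally_events (line 7)
  4: emitted by screen_input (line 11)
  5-10: emitted by screen_input (line 16)
  11: emitted by screen_input (line 17)
  12: emitted by locate_pivot (line 30)
  13: emitted by count_flags (line 21)
  14: emitted by main (line 42)
A correct fix: line 23: replace `!=` with `<`.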